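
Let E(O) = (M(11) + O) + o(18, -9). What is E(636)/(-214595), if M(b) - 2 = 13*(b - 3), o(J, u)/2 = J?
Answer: -778/214595 ≈ -0.0036254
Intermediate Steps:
o(J, u) = 2*J
M(b) = -37 + 13*b (M(b) = 2 + 13*(b - 3) = 2 + 13*(-3 + b) = 2 + (-39 + 13*b) = -37 + 13*b)
E(O) = 142 + O (E(O) = ((-37 + 13*11) + O) + 2*18 = ((-37 + 143) + O) + 36 = (106 + O) + 36 = 142 + O)
E(636)/(-214595) = (142 + 636)/(-214595) = 778*(-1/214595) = -778/214595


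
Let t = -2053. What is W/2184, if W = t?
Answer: -2053/2184 ≈ -0.94002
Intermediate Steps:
W = -2053
W/2184 = -2053/2184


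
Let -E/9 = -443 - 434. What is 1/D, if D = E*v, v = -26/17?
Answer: -17/205218 ≈ -8.2839e-5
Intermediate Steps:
v = -26/17 (v = -26*1/17 = -26/17 ≈ -1.5294)
E = 7893 (E = -9*(-443 - 434) = -9*(-877) = 7893)
D = -205218/17 (D = 7893*(-26/17) = -205218/17 ≈ -12072.)
1/D = 1/(-205218/17) = -17/205218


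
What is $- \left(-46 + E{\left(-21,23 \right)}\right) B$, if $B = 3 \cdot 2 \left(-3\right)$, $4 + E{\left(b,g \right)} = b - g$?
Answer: $-1692$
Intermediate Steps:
$E{\left(b,g \right)} = -4 + b - g$ ($E{\left(b,g \right)} = -4 + \left(b - g\right) = -4 + b - g$)
$B = -18$ ($B = 6 \left(-3\right) = -18$)
$- \left(-46 + E{\left(-21,23 \right)}\right) B = - \left(-46 - 48\right) \left(-18\right) = - \left(-94\right) \left(-18\right) = \left(-1\right) 1692 = -1692$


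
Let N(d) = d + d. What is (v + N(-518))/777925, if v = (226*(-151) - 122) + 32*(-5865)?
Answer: -222964/777925 ≈ -0.28661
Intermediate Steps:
v = -221928 (v = (-34126 - 122) - 187680 = -34248 - 187680 = -221928)
N(d) = 2*d
(v + N(-518))/777925 = (-221928 + 2*(-518))/777925 = (-221928 - 1036)*(1/777925) = -222964*1/777925 = -222964/777925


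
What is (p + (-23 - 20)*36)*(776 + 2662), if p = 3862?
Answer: 7955532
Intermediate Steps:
(p + (-23 - 20)*36)*(776 + 2662) = (3862 + (-23 - 20)*36)*(776 + 2662) = (3862 - 43*36)*3438 = (3862 - 1548)*3438 = 2314*3438 = 7955532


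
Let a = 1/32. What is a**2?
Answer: 1/1024 ≈ 0.00097656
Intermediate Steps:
a = 1/32 ≈ 0.031250
a**2 = (1/32)**2 = 1/1024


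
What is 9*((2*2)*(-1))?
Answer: -36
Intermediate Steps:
9*((2*2)*(-1)) = 9*(4*(-1)) = 9*(-4) = -36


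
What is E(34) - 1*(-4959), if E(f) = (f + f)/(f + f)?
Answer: 4960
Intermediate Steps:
E(f) = 1 (E(f) = (2*f)/((2*f)) = (2*f)*(1/(2*f)) = 1)
E(34) - 1*(-4959) = 1 - 1*(-4959) = 1 + 4959 = 4960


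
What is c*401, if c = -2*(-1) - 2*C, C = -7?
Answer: 6416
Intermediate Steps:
c = 16 (c = -2*(-1) - 2*(-7) = 2 + 14 = 16)
c*401 = 16*401 = 6416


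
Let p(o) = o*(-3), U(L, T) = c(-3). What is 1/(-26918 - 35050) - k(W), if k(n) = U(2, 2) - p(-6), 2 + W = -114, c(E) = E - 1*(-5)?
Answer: 991487/61968 ≈ 16.000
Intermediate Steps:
c(E) = 5 + E (c(E) = E + 5 = 5 + E)
W = -116 (W = -2 - 114 = -116)
U(L, T) = 2 (U(L, T) = 5 - 3 = 2)
p(o) = -3*o
k(n) = -16 (k(n) = 2 - (-3)*(-6) = 2 - 1*18 = 2 - 18 = -16)
1/(-26918 - 35050) - k(W) = 1/(-26918 - 35050) - 1*(-16) = 1/(-61968) + 16 = -1/61968 + 16 = 991487/61968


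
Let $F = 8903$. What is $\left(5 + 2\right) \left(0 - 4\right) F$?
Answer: $-249284$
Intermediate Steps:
$\left(5 + 2\right) \left(0 - 4\right) F = \left(5 + 2\right) \left(0 - 4\right) 8903 = 7 \left(-4\right) 8903 = \left(-28\right) 8903 = -249284$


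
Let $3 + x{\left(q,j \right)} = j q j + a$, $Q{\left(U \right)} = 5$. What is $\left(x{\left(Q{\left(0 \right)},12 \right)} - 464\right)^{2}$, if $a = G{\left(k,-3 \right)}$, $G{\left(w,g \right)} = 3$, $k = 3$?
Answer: $65536$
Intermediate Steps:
$a = 3$
$x{\left(q,j \right)} = q j^{2}$ ($x{\left(q,j \right)} = -3 + \left(j q j + 3\right) = -3 + \left(q j^{2} + 3\right) = -3 + \left(3 + q j^{2}\right) = q j^{2}$)
$\left(x{\left(Q{\left(0 \right)},12 \right)} - 464\right)^{2} = \left(5 \cdot 12^{2} - 464\right)^{2} = \left(5 \cdot 144 - 464\right)^{2} = \left(720 - 464\right)^{2} = 256^{2} = 65536$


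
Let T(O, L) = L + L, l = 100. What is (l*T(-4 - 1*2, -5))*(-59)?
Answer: 59000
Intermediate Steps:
T(O, L) = 2*L
(l*T(-4 - 1*2, -5))*(-59) = (100*(2*(-5)))*(-59) = (100*(-10))*(-59) = -1000*(-59) = 59000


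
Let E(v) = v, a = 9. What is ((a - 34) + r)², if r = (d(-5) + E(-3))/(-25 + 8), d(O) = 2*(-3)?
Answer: 173056/289 ≈ 598.81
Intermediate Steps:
d(O) = -6
r = 9/17 (r = (-6 - 3)/(-25 + 8) = -9/(-17) = -9*(-1/17) = 9/17 ≈ 0.52941)
((a - 34) + r)² = ((9 - 34) + 9/17)² = (-25 + 9/17)² = (-416/17)² = 173056/289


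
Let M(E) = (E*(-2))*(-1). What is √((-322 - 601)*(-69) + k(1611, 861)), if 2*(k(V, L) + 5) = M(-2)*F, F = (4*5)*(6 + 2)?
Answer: √63362 ≈ 251.72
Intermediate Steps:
F = 160 (F = 20*8 = 160)
M(E) = 2*E (M(E) = -2*E*(-1) = 2*E)
k(V, L) = -325 (k(V, L) = -5 + ((2*(-2))*160)/2 = -5 + (-4*160)/2 = -5 + (½)*(-640) = -5 - 320 = -325)
√((-322 - 601)*(-69) + k(1611, 861)) = √((-322 - 601)*(-69) - 325) = √(-923*(-69) - 325) = √(63687 - 325) = √63362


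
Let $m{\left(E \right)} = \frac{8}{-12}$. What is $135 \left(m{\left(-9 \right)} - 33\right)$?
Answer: $-4545$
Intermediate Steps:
$m{\left(E \right)} = - \frac{2}{3}$ ($m{\left(E \right)} = 8 \left(- \frac{1}{12}\right) = - \frac{2}{3}$)
$135 \left(m{\left(-9 \right)} - 33\right) = 135 \left(- \frac{2}{3} - 33\right) = 135 \left(- \frac{101}{3}\right) = -4545$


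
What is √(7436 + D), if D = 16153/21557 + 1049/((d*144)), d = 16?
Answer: √7962855744085841/1034736 ≈ 86.239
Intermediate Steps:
D = 59829805/49667328 (D = 16153/21557 + 1049/((16*144)) = 16153*(1/21557) + 1049/2304 = 16153/21557 + 1049*(1/2304) = 16153/21557 + 1049/2304 = 59829805/49667328 ≈ 1.2046)
√(7436 + D) = √(7436 + 59829805/49667328) = √(369386080813/49667328) = √7962855744085841/1034736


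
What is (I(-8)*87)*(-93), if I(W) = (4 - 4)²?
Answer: 0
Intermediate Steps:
I(W) = 0 (I(W) = 0² = 0)
(I(-8)*87)*(-93) = (0*87)*(-93) = 0*(-93) = 0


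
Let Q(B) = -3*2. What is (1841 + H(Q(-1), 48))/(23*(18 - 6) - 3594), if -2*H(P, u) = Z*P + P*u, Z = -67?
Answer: -892/1659 ≈ -0.53767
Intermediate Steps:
Q(B) = -6
H(P, u) = 67*P/2 - P*u/2 (H(P, u) = -(-67*P + P*u)/2 = 67*P/2 - P*u/2)
(1841 + H(Q(-1), 48))/(23*(18 - 6) - 3594) = (1841 + (½)*(-6)*(67 - 1*48))/(23*(18 - 6) - 3594) = (1841 + (½)*(-6)*(67 - 48))/(23*12 - 3594) = (1841 + (½)*(-6)*19)/(276 - 3594) = (1841 - 57)/(-3318) = 1784*(-1/3318) = -892/1659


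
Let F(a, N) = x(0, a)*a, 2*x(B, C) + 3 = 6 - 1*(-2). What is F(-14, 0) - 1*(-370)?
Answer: 335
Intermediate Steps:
x(B, C) = 5/2 (x(B, C) = -3/2 + (6 - 1*(-2))/2 = -3/2 + (6 + 2)/2 = -3/2 + (½)*8 = -3/2 + 4 = 5/2)
F(a, N) = 5*a/2
F(-14, 0) - 1*(-370) = (5/2)*(-14) - 1*(-370) = -35 + 370 = 335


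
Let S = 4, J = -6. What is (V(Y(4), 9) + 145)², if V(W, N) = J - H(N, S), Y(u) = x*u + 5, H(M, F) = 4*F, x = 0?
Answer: 15129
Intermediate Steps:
Y(u) = 5 (Y(u) = 0*u + 5 = 0 + 5 = 5)
V(W, N) = -22 (V(W, N) = -6 - 4*4 = -6 - 1*16 = -6 - 16 = -22)
(V(Y(4), 9) + 145)² = (-22 + 145)² = 123² = 15129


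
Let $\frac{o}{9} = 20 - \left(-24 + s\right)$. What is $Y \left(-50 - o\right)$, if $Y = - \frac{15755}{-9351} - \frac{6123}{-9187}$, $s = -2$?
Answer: $- \frac{93726774112}{85907637} \approx -1091.0$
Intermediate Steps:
$Y = \frac{201997358}{85907637}$ ($Y = \left(-15755\right) \left(- \frac{1}{9351}\right) - - \frac{6123}{9187} = \frac{15755}{9351} + \frac{6123}{9187} = \frac{201997358}{85907637} \approx 2.3513$)
$o = 414$ ($o = 9 \left(20 + \left(24 - -2\right)\right) = 9 \left(20 + \left(24 + 2\right)\right) = 9 \left(20 + 26\right) = 9 \cdot 46 = 414$)
$Y \left(-50 - o\right) = \frac{201997358 \left(-50 - 414\right)}{85907637} = \frac{201997358}{85907637} \left(-464\right) = - \frac{93726774112}{85907637}$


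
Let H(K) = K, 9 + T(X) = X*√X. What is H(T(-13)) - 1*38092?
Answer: -38101 - 13*I*√13 ≈ -38101.0 - 46.872*I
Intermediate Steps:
T(X) = -9 + X^(3/2) (T(X) = -9 + X*√X = -9 + X^(3/2))
H(T(-13)) - 1*38092 = (-9 + (-13)^(3/2)) - 1*38092 = (-9 - 13*I*√13) - 38092 = -38101 - 13*I*√13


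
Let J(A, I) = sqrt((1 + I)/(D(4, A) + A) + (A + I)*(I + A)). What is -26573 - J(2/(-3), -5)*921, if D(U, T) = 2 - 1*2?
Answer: -26573 - 2149*sqrt(7) ≈ -32259.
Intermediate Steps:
D(U, T) = 0 (D(U, T) = 2 - 2 = 0)
J(A, I) = sqrt((A + I)**2 + (1 + I)/A) (J(A, I) = sqrt((1 + I)/(0 + A) + (A + I)*(I + A)) = sqrt((1 + I)/A + (A + I)*(A + I)) = sqrt((1 + I)/A + (A + I)**2) = sqrt((A + I)**2 + (1 + I)/A))
-26573 - J(2/(-3), -5)*921 = -26573 - sqrt((1 - 5 + (2/(-3))*((2/(-3))**2 + (-5)**2 + 2*(2/(-3))*(-5)))/((2/(-3))))*921 = -26573 - sqrt((1 - 5 + (2*(-1/3))*((2*(-1/3))**2 + 25 + 2*(2*(-1/3))*(-5)))/((2*(-1/3))))*921 = -26573 - sqrt((1 - 5 - 2*((-2/3)**2 + 25 + 2*(-2/3)*(-5))/3)/(-2/3))*921 = -26573 - sqrt(-3*(1 - 5 - 2*(4/9 + 25 + 20/3)/3)/2)*921 = -26573 - sqrt(-3*(1 - 5 - 2/3*289/9)/2)*921 = -26573 - sqrt(-3*(1 - 5 - 578/27)/2)*921 = -26573 - sqrt(-3/2*(-686/27))*921 = -26573 - sqrt(343/9)*921 = -26573 - 7*sqrt(7)/3*921 = -26573 - 2149*sqrt(7)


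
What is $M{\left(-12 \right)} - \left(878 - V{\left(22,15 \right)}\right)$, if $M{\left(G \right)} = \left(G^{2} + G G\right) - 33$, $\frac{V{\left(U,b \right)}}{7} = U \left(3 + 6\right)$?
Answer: $763$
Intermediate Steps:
$V{\left(U,b \right)} = 63 U$ ($V{\left(U,b \right)} = 7 U \left(3 + 6\right) = 7 U 9 = 7 \cdot 9 U = 63 U$)
$M{\left(G \right)} = -33 + 2 G^{2}$ ($M{\left(G \right)} = \left(G^{2} + G^{2}\right) - 33 = 2 G^{2} - 33 = -33 + 2 G^{2}$)
$M{\left(-12 \right)} - \left(878 - V{\left(22,15 \right)}\right) = \left(-33 + 2 \left(-12\right)^{2}\right) - \left(878 - 63 \cdot 22\right) = \left(-33 + 2 \cdot 144\right) - \left(878 - 1386\right) = \left(-33 + 288\right) - \left(878 - 1386\right) = 255 - -508 = 255 + 508 = 763$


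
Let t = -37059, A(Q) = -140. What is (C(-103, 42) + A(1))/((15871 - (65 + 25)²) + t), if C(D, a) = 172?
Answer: -4/3661 ≈ -0.0010926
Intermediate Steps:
(C(-103, 42) + A(1))/((15871 - (65 + 25)²) + t) = (172 - 140)/((15871 - (65 + 25)²) - 37059) = 32/((15871 - 1*90²) - 37059) = 32/((15871 - 1*8100) - 37059) = 32/((15871 - 8100) - 37059) = 32/(7771 - 37059) = 32/(-29288) = 32*(-1/29288) = -4/3661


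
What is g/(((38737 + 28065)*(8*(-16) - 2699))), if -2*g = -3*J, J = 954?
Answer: -1431/188849254 ≈ -7.5775e-6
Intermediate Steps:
g = 1431 (g = -(-3)*954/2 = -½*(-2862) = 1431)
g/(((38737 + 28065)*(8*(-16) - 2699))) = 1431/(((38737 + 28065)*(8*(-16) - 2699))) = 1431/((66802*(-128 - 2699))) = 1431/((66802*(-2827))) = 1431/(-188849254) = 1431*(-1/188849254) = -1431/188849254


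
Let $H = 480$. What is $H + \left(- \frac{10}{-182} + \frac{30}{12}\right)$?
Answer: $\frac{87825}{182} \approx 482.55$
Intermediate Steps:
$H + \left(- \frac{10}{-182} + \frac{30}{12}\right) = 480 + \left(- \frac{10}{-182} + \frac{30}{12}\right) = 480 + \left(\left(-10\right) \left(- \frac{1}{182}\right) + 30 \cdot \frac{1}{12}\right) = 480 + \left(\frac{5}{91} + \frac{5}{2}\right) = 480 + \frac{465}{182} = \frac{87825}{182}$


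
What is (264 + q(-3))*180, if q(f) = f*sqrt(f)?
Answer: 47520 - 540*I*sqrt(3) ≈ 47520.0 - 935.31*I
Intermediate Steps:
q(f) = f**(3/2)
(264 + q(-3))*180 = (264 + (-3)**(3/2))*180 = (264 - 3*I*sqrt(3))*180 = 47520 - 540*I*sqrt(3)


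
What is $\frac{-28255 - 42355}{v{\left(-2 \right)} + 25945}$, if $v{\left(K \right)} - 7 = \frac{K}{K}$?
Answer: $- \frac{70610}{25953} \approx -2.7207$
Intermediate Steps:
$v{\left(K \right)} = 8$ ($v{\left(K \right)} = 7 + \frac{K}{K} = 7 + 1 = 8$)
$\frac{-28255 - 42355}{v{\left(-2 \right)} + 25945} = \frac{-28255 - 42355}{8 + 25945} = - \frac{70610}{25953}$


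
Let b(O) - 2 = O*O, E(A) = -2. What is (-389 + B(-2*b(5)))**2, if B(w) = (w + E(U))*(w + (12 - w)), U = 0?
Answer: 1125721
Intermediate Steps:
b(O) = 2 + O**2 (b(O) = 2 + O*O = 2 + O**2)
B(w) = -24 + 12*w (B(w) = (w - 2)*(w + (12 - w)) = (-2 + w)*12 = -24 + 12*w)
(-389 + B(-2*b(5)))**2 = (-389 + (-24 + 12*(-2*(2 + 5**2))))**2 = (-389 + (-24 + 12*(-2*(2 + 25))))**2 = (-389 + (-24 + 12*(-2*27)))**2 = (-389 + (-24 + 12*(-54)))**2 = (-389 + (-24 - 648))**2 = (-389 - 672)**2 = (-1061)**2 = 1125721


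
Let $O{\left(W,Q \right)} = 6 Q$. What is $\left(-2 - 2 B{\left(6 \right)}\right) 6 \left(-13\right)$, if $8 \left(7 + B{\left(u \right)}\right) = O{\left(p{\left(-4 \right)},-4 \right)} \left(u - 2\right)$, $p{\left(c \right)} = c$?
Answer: $-2808$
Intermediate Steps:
$B{\left(u \right)} = -1 - 3 u$ ($B{\left(u \right)} = -7 + \frac{6 \left(-4\right) \left(u - 2\right)}{8} = -7 + \frac{\left(-24\right) \left(-2 + u\right)}{8} = -7 + \frac{48 - 24 u}{8} = -7 - \left(-6 + 3 u\right) = -1 - 3 u$)
$\left(-2 - 2 B{\left(6 \right)}\right) 6 \left(-13\right) = \left(-2 - 2 \left(-1 - 18\right)\right) 6 \left(-13\right) = \left(-2 - -38\right) 6 \left(-13\right) = \left(-2 + 38\right) 6 \left(-13\right) = 36 \cdot 6 \left(-13\right) = 216 \left(-13\right) = -2808$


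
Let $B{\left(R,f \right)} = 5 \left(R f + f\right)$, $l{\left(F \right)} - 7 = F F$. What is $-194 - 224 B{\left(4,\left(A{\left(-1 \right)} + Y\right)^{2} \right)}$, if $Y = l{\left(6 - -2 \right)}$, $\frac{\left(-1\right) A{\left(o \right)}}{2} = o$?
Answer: $-29842594$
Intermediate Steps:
$A{\left(o \right)} = - 2 o$
$l{\left(F \right)} = 7 + F^{2}$ ($l{\left(F \right)} = 7 + F F = 7 + F^{2}$)
$Y = 71$ ($Y = 7 + \left(6 - -2\right)^{2} = 7 + \left(6 + 2\right)^{2} = 7 + 8^{2} = 7 + 64 = 71$)
$B{\left(R,f \right)} = 5 f + 5 R f$ ($B{\left(R,f \right)} = 5 \left(f + R f\right) = 5 f + 5 R f$)
$-194 - 224 B{\left(4,\left(A{\left(-1 \right)} + Y\right)^{2} \right)} = -194 - 224 \cdot 5 \left(\left(-2\right) \left(-1\right) + 71\right)^{2} \left(1 + 4\right) = -194 - 224 \cdot 5 \left(2 + 71\right)^{2} \cdot 5 = -194 - 224 \cdot 5 \cdot 73^{2} \cdot 5 = -194 - 224 \cdot 5 \cdot 5329 \cdot 5 = -194 - 29842400 = -29842594$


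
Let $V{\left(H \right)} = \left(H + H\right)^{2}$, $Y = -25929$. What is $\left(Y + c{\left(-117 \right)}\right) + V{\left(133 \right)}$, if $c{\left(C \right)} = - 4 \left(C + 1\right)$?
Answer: $45291$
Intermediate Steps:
$c{\left(C \right)} = -4 - 4 C$ ($c{\left(C \right)} = - 4 \left(1 + C\right) = -4 - 4 C$)
$V{\left(H \right)} = 4 H^{2}$ ($V{\left(H \right)} = \left(2 H\right)^{2} = 4 H^{2}$)
$\left(Y + c{\left(-117 \right)}\right) + V{\left(133 \right)} = \left(-25929 - -464\right) + 4 \cdot 133^{2} = \left(-25929 + \left(-4 + 468\right)\right) + 4 \cdot 17689 = \left(-25929 + 464\right) + 70756 = -25465 + 70756 = 45291$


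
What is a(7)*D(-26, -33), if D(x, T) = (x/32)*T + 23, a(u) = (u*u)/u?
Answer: 5579/16 ≈ 348.69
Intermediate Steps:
a(u) = u (a(u) = u²/u = u)
D(x, T) = 23 + T*x/32 (D(x, T) = (x*(1/32))*T + 23 = (x/32)*T + 23 = T*x/32 + 23 = 23 + T*x/32)
a(7)*D(-26, -33) = 7*(23 + (1/32)*(-33)*(-26)) = 7*(23 + 429/16) = 7*(797/16) = 5579/16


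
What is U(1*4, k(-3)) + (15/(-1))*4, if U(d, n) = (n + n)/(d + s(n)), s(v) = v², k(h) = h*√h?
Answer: -60 + 6*I*√3/23 ≈ -60.0 + 0.45184*I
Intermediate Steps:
k(h) = h^(3/2)
U(d, n) = 2*n/(d + n²) (U(d, n) = (n + n)/(d + n²) = (2*n)/(d + n²) = 2*n/(d + n²))
U(1*4, k(-3)) + (15/(-1))*4 = 2*(-3)^(3/2)/(1*4 + ((-3)^(3/2))²) + (15/(-1))*4 = 2*(-3*I*√3)/(4 + (-3*I*√3)²) + (15*(-1))*4 = 2*(-3*I*√3)/(4 - 27) - 15*4 = 2*(-3*I*√3)/(-23) - 60 = 2*(-3*I*√3)*(-1/23) - 60 = 6*I*√3/23 - 60 = -60 + 6*I*√3/23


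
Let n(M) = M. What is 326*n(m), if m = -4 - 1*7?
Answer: -3586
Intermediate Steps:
m = -11 (m = -4 - 7 = -11)
326*n(m) = 326*(-11) = -3586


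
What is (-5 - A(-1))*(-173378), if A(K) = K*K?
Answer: 1040268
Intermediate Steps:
A(K) = K**2
(-5 - A(-1))*(-173378) = (-5 - 1*(-1)**2)*(-173378) = (-5 - 1*1)*(-173378) = (-5 - 1)*(-173378) = -6*(-173378) = 1040268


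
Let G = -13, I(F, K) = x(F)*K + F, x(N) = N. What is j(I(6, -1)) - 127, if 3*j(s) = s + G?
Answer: -394/3 ≈ -131.33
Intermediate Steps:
I(F, K) = F + F*K (I(F, K) = F*K + F = F + F*K)
j(s) = -13/3 + s/3 (j(s) = (s - 13)/3 = (-13 + s)/3 = -13/3 + s/3)
j(I(6, -1)) - 127 = (-13/3 + (6*(1 - 1))/3) - 127 = (-13/3 + (6*0)/3) - 127 = (-13/3 + (1/3)*0) - 127 = (-13/3 + 0) - 127 = -13/3 - 127 = -394/3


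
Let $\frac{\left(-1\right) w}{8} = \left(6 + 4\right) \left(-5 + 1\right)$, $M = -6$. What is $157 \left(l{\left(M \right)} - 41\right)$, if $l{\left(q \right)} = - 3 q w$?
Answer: $897883$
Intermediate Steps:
$w = 320$ ($w = - 8 \left(6 + 4\right) \left(-5 + 1\right) = - 8 \cdot 10 \left(-4\right) = \left(-8\right) \left(-40\right) = 320$)
$l{\left(q \right)} = - 960 q$ ($l{\left(q \right)} = - 3 q 320 = - 960 q$)
$157 \left(l{\left(M \right)} - 41\right) = 157 \left(\left(-960\right) \left(-6\right) - 41\right) = 157 \left(5760 - 41\right) = 157 \cdot 5719 = 897883$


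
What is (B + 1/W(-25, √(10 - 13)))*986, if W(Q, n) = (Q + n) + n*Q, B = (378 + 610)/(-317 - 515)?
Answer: 493*(-456*√3 + 491*I)/(8*(-25*I + 24*√3)) ≈ -1181.4 + 17.419*I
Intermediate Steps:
B = -19/16 (B = 988/(-832) = 988*(-1/832) = -19/16 ≈ -1.1875)
W(Q, n) = Q + n + Q*n (W(Q, n) = (Q + n) + Q*n = Q + n + Q*n)
(B + 1/W(-25, √(10 - 13)))*986 = (-19/16 + 1/(-25 + √(10 - 13) - 25*√(10 - 13)))*986 = (-19/16 + 1/(-25 + √(-3) - 25*I*√3))*986 = (-19/16 + 1/(-25 + I*√3 - 25*I*√3))*986 = (-19/16 + 1/(-25 - 24*I*√3))*986 = -9367/8 + 986/(-25 - 24*I*√3)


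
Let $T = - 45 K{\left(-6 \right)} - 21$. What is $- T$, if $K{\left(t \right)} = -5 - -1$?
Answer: $-159$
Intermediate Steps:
$K{\left(t \right)} = -4$ ($K{\left(t \right)} = -5 + 1 = -4$)
$T = 159$ ($T = \left(-45\right) \left(-4\right) - 21 = 180 - 21 = 159$)
$- T = \left(-1\right) 159 = -159$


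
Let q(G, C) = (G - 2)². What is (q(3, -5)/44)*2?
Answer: 1/22 ≈ 0.045455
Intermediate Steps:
q(G, C) = (-2 + G)²
(q(3, -5)/44)*2 = ((-2 + 3)²/44)*2 = ((1/44)*1²)*2 = ((1/44)*1)*2 = (1/44)*2 = 1/22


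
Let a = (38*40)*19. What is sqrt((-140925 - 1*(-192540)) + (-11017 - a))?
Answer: 3*sqrt(1302) ≈ 108.25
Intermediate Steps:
a = 28880 (a = 1520*19 = 28880)
sqrt((-140925 - 1*(-192540)) + (-11017 - a)) = sqrt((-140925 - 1*(-192540)) + (-11017 - 1*28880)) = sqrt((-140925 + 192540) + (-11017 - 28880)) = sqrt(51615 - 39897) = sqrt(11718) = 3*sqrt(1302)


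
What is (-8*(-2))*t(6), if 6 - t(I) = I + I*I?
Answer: -576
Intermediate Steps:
t(I) = 6 - I - I**2 (t(I) = 6 - (I + I*I) = 6 - (I + I**2) = 6 + (-I - I**2) = 6 - I - I**2)
(-8*(-2))*t(6) = (-8*(-2))*(6 - 1*6 - 1*6**2) = 16*(6 - 6 - 1*36) = 16*(6 - 6 - 36) = 16*(-36) = -576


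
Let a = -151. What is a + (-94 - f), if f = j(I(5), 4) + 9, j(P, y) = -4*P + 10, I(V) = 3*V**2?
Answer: 36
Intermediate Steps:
j(P, y) = 10 - 4*P
f = -281 (f = (10 - 12*5**2) + 9 = (10 - 12*25) + 9 = (10 - 4*75) + 9 = (10 - 300) + 9 = -290 + 9 = -281)
a + (-94 - f) = -151 + (-94 - 1*(-281)) = -151 + (-94 + 281) = -151 + 187 = 36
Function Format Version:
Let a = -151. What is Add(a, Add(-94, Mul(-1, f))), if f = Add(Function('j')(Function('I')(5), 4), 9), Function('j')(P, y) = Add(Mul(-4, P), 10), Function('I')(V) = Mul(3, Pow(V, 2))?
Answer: 36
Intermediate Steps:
Function('j')(P, y) = Add(10, Mul(-4, P))
f = -281 (f = Add(Add(10, Mul(-4, Mul(3, Pow(5, 2)))), 9) = Add(Add(10, Mul(-4, Mul(3, 25))), 9) = Add(Add(10, Mul(-4, 75)), 9) = Add(Add(10, -300), 9) = Add(-290, 9) = -281)
Add(a, Add(-94, Mul(-1, f))) = Add(-151, Add(-94, Mul(-1, -281))) = Add(-151, Add(-94, 281)) = Add(-151, 187) = 36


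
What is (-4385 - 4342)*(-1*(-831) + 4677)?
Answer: -48068316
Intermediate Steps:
(-4385 - 4342)*(-1*(-831) + 4677) = -8727*(831 + 4677) = -8727*5508 = -48068316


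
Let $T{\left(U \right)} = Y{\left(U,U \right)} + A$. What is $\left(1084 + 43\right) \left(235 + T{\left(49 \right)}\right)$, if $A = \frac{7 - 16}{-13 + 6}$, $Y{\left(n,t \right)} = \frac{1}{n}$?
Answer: $266317$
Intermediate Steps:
$A = \frac{9}{7}$ ($A = - \frac{9}{-7} = \left(-9\right) \left(- \frac{1}{7}\right) = \frac{9}{7} \approx 1.2857$)
$T{\left(U \right)} = \frac{9}{7} + \frac{1}{U}$ ($T{\left(U \right)} = \frac{1}{U} + \frac{9}{7} = \frac{9}{7} + \frac{1}{U}$)
$\left(1084 + 43\right) \left(235 + T{\left(49 \right)}\right) = \left(1084 + 43\right) \left(235 + \left(\frac{9}{7} + \frac{1}{49}\right)\right) = 1127 \left(235 + \left(\frac{9}{7} + \frac{1}{49}\right)\right) = 1127 \left(235 + \frac{64}{49}\right) = 1127 \cdot \frac{11579}{49} = 266317$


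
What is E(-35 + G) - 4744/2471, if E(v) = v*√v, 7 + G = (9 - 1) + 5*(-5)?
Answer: -4744/2471 - 59*I*√59 ≈ -1.9199 - 453.19*I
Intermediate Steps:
G = -24 (G = -7 + ((9 - 1) + 5*(-5)) = -7 + (8 - 25) = -7 - 17 = -24)
E(v) = v^(3/2)
E(-35 + G) - 4744/2471 = (-35 - 24)^(3/2) - 4744/2471 = (-59)^(3/2) - 4744/2471 = -59*I*√59 - 1*4744/2471 = -59*I*√59 - 4744/2471 = -4744/2471 - 59*I*√59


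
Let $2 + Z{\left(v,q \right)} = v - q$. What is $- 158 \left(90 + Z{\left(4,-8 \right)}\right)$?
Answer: $-15800$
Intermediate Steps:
$Z{\left(v,q \right)} = -2 + v - q$ ($Z{\left(v,q \right)} = -2 - \left(q - v\right) = -2 + v - q$)
$- 158 \left(90 + Z{\left(4,-8 \right)}\right) = - 158 \left(90 - -10\right) = - 158 \left(90 + \left(-2 + 4 + 8\right)\right) = - 158 \left(90 + 10\right) = \left(-158\right) 100 = -15800$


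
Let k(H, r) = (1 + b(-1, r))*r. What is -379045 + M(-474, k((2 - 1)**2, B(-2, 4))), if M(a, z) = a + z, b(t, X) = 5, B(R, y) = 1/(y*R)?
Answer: -1518079/4 ≈ -3.7952e+5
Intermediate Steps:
B(R, y) = 1/(R*y)
k(H, r) = 6*r (k(H, r) = (1 + 5)*r = 6*r)
-379045 + M(-474, k((2 - 1)**2, B(-2, 4))) = -379045 + (-474 + 6*(1/(-2*4))) = -379045 + (-474 + 6*(-1/2*1/4)) = -379045 + (-474 + 6*(-1/8)) = -379045 + (-474 - 3/4) = -379045 - 1899/4 = -1518079/4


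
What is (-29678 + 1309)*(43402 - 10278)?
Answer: -939694756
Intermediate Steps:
(-29678 + 1309)*(43402 - 10278) = -28369*33124 = -939694756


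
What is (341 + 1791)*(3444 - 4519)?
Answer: -2291900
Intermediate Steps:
(341 + 1791)*(3444 - 4519) = 2132*(-1075) = -2291900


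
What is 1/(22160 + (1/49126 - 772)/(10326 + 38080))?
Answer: 2377993156/52696290411689 ≈ 4.5126e-5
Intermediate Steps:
1/(22160 + (1/49126 - 772)/(10326 + 38080)) = 1/(22160 + (1/49126 - 772)/48406) = 1/(22160 - 37925271/49126*1/48406) = 1/(22160 - 37925271/2377993156) = 1/(52696290411689/2377993156) = 2377993156/52696290411689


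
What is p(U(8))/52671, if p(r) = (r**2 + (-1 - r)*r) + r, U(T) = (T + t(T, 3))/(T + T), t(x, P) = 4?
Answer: 0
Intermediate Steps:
U(T) = (4 + T)/(2*T) (U(T) = (T + 4)/(T + T) = (4 + T)/((2*T)) = (4 + T)*(1/(2*T)) = (4 + T)/(2*T))
p(r) = r + r**2 + r*(-1 - r) (p(r) = (r**2 + r*(-1 - r)) + r = r + r**2 + r*(-1 - r))
p(U(8))/52671 = 0/52671 = 0*(1/52671) = 0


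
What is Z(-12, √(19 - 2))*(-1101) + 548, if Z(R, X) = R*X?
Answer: 548 + 13212*√17 ≈ 55023.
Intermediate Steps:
Z(-12, √(19 - 2))*(-1101) + 548 = -12*√(19 - 2)*(-1101) + 548 = -12*√17*(-1101) + 548 = 13212*√17 + 548 = 548 + 13212*√17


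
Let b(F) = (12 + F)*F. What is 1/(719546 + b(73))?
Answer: 1/725751 ≈ 1.3779e-6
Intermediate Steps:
b(F) = F*(12 + F)
1/(719546 + b(73)) = 1/(719546 + 73*(12 + 73)) = 1/(719546 + 73*85) = 1/(719546 + 6205) = 1/725751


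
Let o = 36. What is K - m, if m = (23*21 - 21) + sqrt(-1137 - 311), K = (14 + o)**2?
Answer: 2038 - 2*I*sqrt(362) ≈ 2038.0 - 38.053*I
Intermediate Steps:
K = 2500 (K = (14 + 36)**2 = 50**2 = 2500)
m = 462 + 2*I*sqrt(362) (m = (483 - 21) + sqrt(-1448) = 462 + 2*I*sqrt(362) ≈ 462.0 + 38.053*I)
K - m = 2500 - (462 + 2*I*sqrt(362)) = 2500 + (-462 - 2*I*sqrt(362)) = 2038 - 2*I*sqrt(362)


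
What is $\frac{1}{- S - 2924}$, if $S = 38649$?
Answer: $- \frac{1}{41573} \approx -2.4054 \cdot 10^{-5}$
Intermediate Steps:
$\frac{1}{- S - 2924} = \frac{1}{\left(-1\right) 38649 - 2924} = \frac{1}{-38649 - 2924} = \frac{1}{-41573} = - \frac{1}{41573}$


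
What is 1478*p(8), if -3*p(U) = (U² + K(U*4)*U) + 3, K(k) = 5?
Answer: -158146/3 ≈ -52715.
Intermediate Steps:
p(U) = -1 - 5*U/3 - U²/3 (p(U) = -((U² + 5*U) + 3)/3 = -(3 + U² + 5*U)/3 = -1 - 5*U/3 - U²/3)
1478*p(8) = 1478*(-1 - 5/3*8 - ⅓*8²) = 1478*(-1 - 40/3 - ⅓*64) = 1478*(-1 - 40/3 - 64/3) = 1478*(-107/3) = -158146/3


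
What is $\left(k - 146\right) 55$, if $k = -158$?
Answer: $-16720$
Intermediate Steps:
$\left(k - 146\right) 55 = \left(-158 - 146\right) 55 = \left(-304\right) 55 = -16720$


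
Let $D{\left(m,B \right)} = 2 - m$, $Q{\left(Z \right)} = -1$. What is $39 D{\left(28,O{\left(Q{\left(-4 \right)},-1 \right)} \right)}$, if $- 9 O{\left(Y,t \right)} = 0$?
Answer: $-1014$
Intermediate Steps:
$O{\left(Y,t \right)} = 0$ ($O{\left(Y,t \right)} = \left(- \frac{1}{9}\right) 0 = 0$)
$39 D{\left(28,O{\left(Q{\left(-4 \right)},-1 \right)} \right)} = 39 \left(2 - 28\right) = 39 \left(-26\right) = -1014$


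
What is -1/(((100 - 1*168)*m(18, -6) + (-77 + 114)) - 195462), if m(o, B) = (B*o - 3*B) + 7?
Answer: 1/189781 ≈ 5.2692e-6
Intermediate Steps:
m(o, B) = 7 - 3*B + B*o (m(o, B) = (-3*B + B*o) + 7 = 7 - 3*B + B*o)
-1/(((100 - 1*168)*m(18, -6) + (-77 + 114)) - 195462) = -1/(((100 - 1*168)*(7 - 3*(-6) - 6*18) + (-77 + 114)) - 195462) = -1/(((100 - 168)*(7 + 18 - 108) + 37) - 195462) = -1/((-68*(-83) + 37) - 195462) = -1/((5644 + 37) - 195462) = -1/(5681 - 195462) = -1/(-189781) = -1*(-1/189781) = 1/189781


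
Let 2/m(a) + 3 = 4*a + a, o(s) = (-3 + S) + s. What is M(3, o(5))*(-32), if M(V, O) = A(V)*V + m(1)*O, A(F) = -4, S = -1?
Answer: 352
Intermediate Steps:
o(s) = -4 + s (o(s) = (-3 - 1) + s = -4 + s)
m(a) = 2/(-3 + 5*a) (m(a) = 2/(-3 + (4*a + a)) = 2/(-3 + 5*a))
M(V, O) = O - 4*V (M(V, O) = -4*V + (2/(-3 + 5*1))*O = -4*V + (2/(-3 + 5))*O = -4*V + (2/2)*O = -4*V + (2*(½))*O = -4*V + 1*O = -4*V + O = O - 4*V)
M(3, o(5))*(-32) = ((-4 + 5) - 4*3)*(-32) = (1 - 12)*(-32) = -11*(-32) = 352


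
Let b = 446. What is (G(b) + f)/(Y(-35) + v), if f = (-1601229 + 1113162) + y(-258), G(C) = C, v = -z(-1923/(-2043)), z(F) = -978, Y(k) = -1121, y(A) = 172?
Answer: 487449/143 ≈ 3408.7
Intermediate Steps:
v = 978 (v = -1*(-978) = 978)
f = -487895 (f = (-1601229 + 1113162) + 172 = -488067 + 172 = -487895)
(G(b) + f)/(Y(-35) + v) = (446 - 487895)/(-1121 + 978) = -487449/(-143) = -487449*(-1/143) = 487449/143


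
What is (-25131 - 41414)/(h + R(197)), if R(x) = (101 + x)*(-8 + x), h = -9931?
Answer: -66545/46391 ≈ -1.4344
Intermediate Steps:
R(x) = (-8 + x)*(101 + x)
(-25131 - 41414)/(h + R(197)) = (-25131 - 41414)/(-9931 + (-808 + 197² + 93*197)) = -66545/(-9931 + (-808 + 38809 + 18321)) = -66545/(-9931 + 56322) = -66545/46391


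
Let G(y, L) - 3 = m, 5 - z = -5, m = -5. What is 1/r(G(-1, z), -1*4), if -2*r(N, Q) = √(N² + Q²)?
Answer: -√5/5 ≈ -0.44721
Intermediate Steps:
z = 10 (z = 5 - 1*(-5) = 5 + 5 = 10)
G(y, L) = -2 (G(y, L) = 3 - 5 = -2)
r(N, Q) = -√(N² + Q²)/2
1/r(G(-1, z), -1*4) = 1/(-√((-2)² + (-1*4)²)/2) = 1/(-√(4 + (-4)²)/2) = 1/(-√(4 + 16)/2) = 1/(-√5) = -√5/5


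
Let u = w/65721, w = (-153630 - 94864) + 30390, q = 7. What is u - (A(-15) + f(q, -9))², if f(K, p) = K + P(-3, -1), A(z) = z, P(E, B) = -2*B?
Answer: -2584060/65721 ≈ -39.319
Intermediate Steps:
w = -218104 (w = -248494 + 30390 = -218104)
f(K, p) = 2 + K (f(K, p) = K - 2*(-1) = K + 2 = 2 + K)
u = -218104/65721 ≈ -3.3186
u - (A(-15) + f(q, -9))² = -218104/65721 - (-15 + (2 + 7))² = -218104/65721 - (-15 + 9)² = -218104/65721 - 1*(-6)² = -218104/65721 - 1*36 = -218104/65721 - 36 = -2584060/65721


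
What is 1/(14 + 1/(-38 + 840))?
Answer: 802/11229 ≈ 0.071422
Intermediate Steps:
1/(14 + 1/(-38 + 840)) = 1/(14 + 1/802) = 1/(11229/802) = 802/11229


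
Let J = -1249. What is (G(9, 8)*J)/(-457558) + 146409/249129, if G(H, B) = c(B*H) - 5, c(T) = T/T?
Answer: 10957660123/18998494497 ≈ 0.57677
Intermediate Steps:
c(T) = 1
G(H, B) = -4 (G(H, B) = 1 - 5 = -4)
(G(9, 8)*J)/(-457558) + 146409/249129 = -4*(-1249)/(-457558) + 146409/249129 = 4996*(-1/457558) + 146409*(1/249129) = -2498/228779 + 48803/83043 = 10957660123/18998494497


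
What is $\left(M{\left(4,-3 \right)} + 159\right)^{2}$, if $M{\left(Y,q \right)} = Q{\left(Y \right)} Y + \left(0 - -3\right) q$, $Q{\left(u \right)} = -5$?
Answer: $16900$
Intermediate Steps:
$M{\left(Y,q \right)} = - 5 Y + 3 q$ ($M{\left(Y,q \right)} = - 5 Y + \left(0 - -3\right) q = - 5 Y + \left(0 + 3\right) q = - 5 Y + 3 q$)
$\left(M{\left(4,-3 \right)} + 159\right)^{2} = \left(\left(\left(-5\right) 4 + 3 \left(-3\right)\right) + 159\right)^{2} = \left(\left(-20 - 9\right) + 159\right)^{2} = \left(-29 + 159\right)^{2} = 130^{2} = 16900$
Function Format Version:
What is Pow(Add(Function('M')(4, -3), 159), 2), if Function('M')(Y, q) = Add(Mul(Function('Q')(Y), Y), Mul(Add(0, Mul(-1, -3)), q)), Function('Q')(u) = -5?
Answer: 16900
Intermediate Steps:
Function('M')(Y, q) = Add(Mul(-5, Y), Mul(3, q)) (Function('M')(Y, q) = Add(Mul(-5, Y), Mul(Add(0, Mul(-1, -3)), q)) = Add(Mul(-5, Y), Mul(Add(0, 3), q)) = Add(Mul(-5, Y), Mul(3, q)))
Pow(Add(Function('M')(4, -3), 159), 2) = Pow(Add(Add(Mul(-5, 4), Mul(3, -3)), 159), 2) = Pow(Add(Add(-20, -9), 159), 2) = Pow(Add(-29, 159), 2) = Pow(130, 2) = 16900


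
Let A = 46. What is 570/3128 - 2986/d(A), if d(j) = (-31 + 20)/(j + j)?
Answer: 429652703/17204 ≈ 24974.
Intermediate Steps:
d(j) = -11/(2*j) (d(j) = -11*1/(2*j) = -11/(2*j))
570/3128 - 2986/d(A) = 570/3128 - 2986/((-11/2/46)) = 570*(1/3128) - 2986/((-11/2*1/46)) = 285/1564 - 2986/(-11/92) = 285/1564 - 2986*(-92/11) = 285/1564 + 274712/11 = 429652703/17204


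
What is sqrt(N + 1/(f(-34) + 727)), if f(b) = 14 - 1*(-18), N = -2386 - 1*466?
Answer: I*sqrt(1642982253)/759 ≈ 53.404*I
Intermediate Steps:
N = -2852 (N = -2386 - 466 = -2852)
f(b) = 32 (f(b) = 14 + 18 = 32)
sqrt(N + 1/(f(-34) + 727)) = sqrt(-2852 + 1/(32 + 727)) = sqrt(-2852 + 1/759) = sqrt(-2164667/759) = I*sqrt(1642982253)/759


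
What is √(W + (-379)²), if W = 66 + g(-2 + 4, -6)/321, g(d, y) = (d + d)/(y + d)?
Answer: √14807712666/321 ≈ 379.09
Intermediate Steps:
g(d, y) = 2*d/(d + y) (g(d, y) = (2*d)/(d + y) = 2*d/(d + y))
W = 21185/321 (W = 66 + (2*(-2 + 4)/((-2 + 4) - 6))/321 = 66 + (2*2/(2 - 6))/321 = 66 + (2*2/(-4))/321 = 66 + (2*2*(-¼))/321 = 66 + (1/321)*(-1) = 66 - 1/321 = 21185/321 ≈ 65.997)
√(W + (-379)²) = √(21185/321 + (-379)²) = √(21185/321 + 143641) = √(46129946/321) = √14807712666/321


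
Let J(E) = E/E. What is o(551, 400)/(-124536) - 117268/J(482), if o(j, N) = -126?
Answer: -2434014587/20756 ≈ -1.1727e+5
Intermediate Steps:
J(E) = 1
o(551, 400)/(-124536) - 117268/J(482) = -126/(-124536) - 117268/1 = -126*(-1/124536) - 117268*1 = 21/20756 - 117268 = -2434014587/20756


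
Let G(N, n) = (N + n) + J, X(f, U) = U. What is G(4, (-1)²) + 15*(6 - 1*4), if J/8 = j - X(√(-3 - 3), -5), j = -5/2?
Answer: 55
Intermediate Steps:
j = -5/2 (j = -5*½ = -5/2 ≈ -2.5000)
J = 20 (J = 8*(-5/2 - 1*(-5)) = 8*(-5/2 + 5) = 8*(5/2) = 20)
G(N, n) = 20 + N + n (G(N, n) = (N + n) + 20 = 20 + N + n)
G(4, (-1)²) + 15*(6 - 1*4) = (20 + 4 + (-1)²) + 15*(6 - 1*4) = (20 + 4 + 1) + 15*(6 - 4) = 25 + 15*2 = 25 + 30 = 55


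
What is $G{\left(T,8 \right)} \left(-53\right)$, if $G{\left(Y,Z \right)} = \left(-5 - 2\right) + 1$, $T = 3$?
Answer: $318$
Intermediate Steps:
$G{\left(Y,Z \right)} = -6$ ($G{\left(Y,Z \right)} = -7 + 1 = -6$)
$G{\left(T,8 \right)} \left(-53\right) = \left(-6\right) \left(-53\right) = 318$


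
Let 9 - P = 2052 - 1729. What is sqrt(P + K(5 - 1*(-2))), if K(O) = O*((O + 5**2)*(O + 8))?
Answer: sqrt(3046) ≈ 55.191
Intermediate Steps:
P = -314 (P = 9 - (2052 - 1729) = 9 - 1*323 = 9 - 323 = -314)
K(O) = O*(8 + O)*(25 + O) (K(O) = O*((O + 25)*(8 + O)) = O*((25 + O)*(8 + O)) = O*((8 + O)*(25 + O)) = O*(8 + O)*(25 + O))
sqrt(P + K(5 - 1*(-2))) = sqrt(-314 + (5 - 1*(-2))*(200 + (5 - 1*(-2))**2 + 33*(5 - 1*(-2)))) = sqrt(-314 + (5 + 2)*(200 + (5 + 2)**2 + 33*(5 + 2))) = sqrt(-314 + 7*(200 + 7**2 + 33*7)) = sqrt(-314 + 7*(200 + 49 + 231)) = sqrt(-314 + 7*480) = sqrt(-314 + 3360) = sqrt(3046)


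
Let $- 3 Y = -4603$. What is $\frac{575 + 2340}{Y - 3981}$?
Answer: $- \frac{1749}{1468} \approx -1.1914$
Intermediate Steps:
$Y = \frac{4603}{3}$ ($Y = \left(- \frac{1}{3}\right) \left(-4603\right) = \frac{4603}{3} \approx 1534.3$)
$\frac{575 + 2340}{Y - 3981} = \frac{575 + 2340}{\frac{4603}{3} - 3981} = \frac{2915}{- \frac{7340}{3}} = 2915 \left(- \frac{3}{7340}\right) = - \frac{1749}{1468}$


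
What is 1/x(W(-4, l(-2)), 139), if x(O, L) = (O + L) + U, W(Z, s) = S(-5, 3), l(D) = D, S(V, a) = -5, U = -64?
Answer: 1/70 ≈ 0.014286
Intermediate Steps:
W(Z, s) = -5
x(O, L) = -64 + L + O (x(O, L) = (O + L) - 64 = (L + O) - 64 = -64 + L + O)
1/x(W(-4, l(-2)), 139) = 1/(-64 + 139 - 5) = 1/70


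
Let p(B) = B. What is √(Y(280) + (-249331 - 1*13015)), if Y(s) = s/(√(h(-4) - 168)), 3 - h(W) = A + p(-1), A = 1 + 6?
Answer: √(-852362154 - 15960*I*√19)/57 ≈ 0.020902 - 512.2*I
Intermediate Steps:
A = 7
h(W) = -3 (h(W) = 3 - (7 - 1) = 3 - 1*6 = 3 - 6 = -3)
Y(s) = -I*s*√19/57 (Y(s) = s/(√(-3 - 168)) = s/(√(-171)) = s/((3*I*√19)) = s*(-I*√19/57) = -I*s*√19/57)
√(Y(280) + (-249331 - 1*13015)) = √(-1/57*I*280*√19 + (-249331 - 1*13015)) = √(-280*I*√19/57 + (-249331 - 13015)) = √(-280*I*√19/57 - 262346) = √(-262346 - 280*I*√19/57)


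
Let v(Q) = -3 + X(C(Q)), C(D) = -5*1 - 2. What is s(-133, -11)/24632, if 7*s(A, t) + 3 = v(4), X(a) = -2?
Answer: -1/21553 ≈ -4.6397e-5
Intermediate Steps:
C(D) = -7 (C(D) = -5 - 2 = -7)
v(Q) = -5 (v(Q) = -3 - 2 = -5)
s(A, t) = -8/7 (s(A, t) = -3/7 + (⅐)*(-5) = -3/7 - 5/7 = -8/7)
s(-133, -11)/24632 = -8/7/24632 = -8/7*1/24632 = -1/21553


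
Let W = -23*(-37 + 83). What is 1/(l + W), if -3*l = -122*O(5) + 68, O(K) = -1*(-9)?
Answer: -3/2144 ≈ -0.0013993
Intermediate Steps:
O(K) = 9
l = 1030/3 (l = -(-122*9 + 68)/3 = -(-1098 + 68)/3 = -⅓*(-1030) = 1030/3 ≈ 343.33)
W = -1058 (W = -23*46 = -1058)
1/(l + W) = 1/(1030/3 - 1058) = 1/(-2144/3) = -3/2144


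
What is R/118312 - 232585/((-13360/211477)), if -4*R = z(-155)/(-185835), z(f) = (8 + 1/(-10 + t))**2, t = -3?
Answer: 9138141114863908328933/2482101145623840 ≈ 3.6816e+6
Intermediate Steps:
z(f) = 10609/169 (z(f) = (8 + 1/(-10 - 3))**2 = (8 + 1/(-13))**2 = (8 - 1/13)**2 = (103/13)**2 = 10609/169)
R = 10609/125624460 (R = -10609/(676*(-185835)) = -10609*(-1)/(676*185835) = -1/4*(-10609/31406115) = 10609/125624460 ≈ 8.4450e-5)
R/118312 - 232585/((-13360/211477)) = (10609/125624460)/118312 - 232585/((-13360/211477)) = (10609/125624460)*(1/118312) - 232585/((-13360*1/211477)) = 10609/14862881111520 - 232585/(-13360/211477) = 10609/14862881111520 - 232585*(-211477/13360) = 10609/14862881111520 + 9837275609/2672 = 9138141114863908328933/2482101145623840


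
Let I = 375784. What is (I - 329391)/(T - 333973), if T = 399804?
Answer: 46393/65831 ≈ 0.70473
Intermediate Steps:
(I - 329391)/(T - 333973) = (375784 - 329391)/(399804 - 333973) = 46393/65831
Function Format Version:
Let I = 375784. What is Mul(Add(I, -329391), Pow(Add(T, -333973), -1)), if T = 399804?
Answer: Rational(46393, 65831) ≈ 0.70473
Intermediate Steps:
Mul(Add(I, -329391), Pow(Add(T, -333973), -1)) = Mul(Add(375784, -329391), Pow(Add(399804, -333973), -1)) = Mul(46393, Pow(65831, -1)) = Mul(46393, Rational(1, 65831)) = Rational(46393, 65831)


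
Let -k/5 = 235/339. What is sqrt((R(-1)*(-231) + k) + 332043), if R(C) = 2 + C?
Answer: sqrt(38131768527)/339 ≈ 576.03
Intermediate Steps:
k = -1175/339 ≈ -3.4661
sqrt((R(-1)*(-231) + k) + 332043) = sqrt(((2 - 1)*(-231) - 1175/339) + 332043) = sqrt((1*(-231) - 1175/339) + 332043) = sqrt((-231 - 1175/339) + 332043) = sqrt(-79484/339 + 332043) = sqrt(112483093/339) = sqrt(38131768527)/339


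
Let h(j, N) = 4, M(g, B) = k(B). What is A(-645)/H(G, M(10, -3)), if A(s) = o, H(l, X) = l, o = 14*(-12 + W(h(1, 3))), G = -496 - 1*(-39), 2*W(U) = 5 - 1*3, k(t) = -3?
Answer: 154/457 ≈ 0.33698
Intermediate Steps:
M(g, B) = -3
W(U) = 1 (W(U) = (5 - 1*3)/2 = (5 - 3)/2 = (1/2)*2 = 1)
G = -457 (G = -496 + 39 = -457)
o = -154 (o = 14*(-12 + 1) = 14*(-11) = -154)
A(s) = -154
A(-645)/H(G, M(10, -3)) = -154/(-457) = -154*(-1/457) = 154/457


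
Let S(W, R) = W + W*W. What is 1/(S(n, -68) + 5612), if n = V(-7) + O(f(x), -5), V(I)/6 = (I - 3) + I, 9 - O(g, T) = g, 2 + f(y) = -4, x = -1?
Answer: 1/13094 ≈ 7.6371e-5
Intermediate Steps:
f(y) = -6 (f(y) = -2 - 4 = -6)
O(g, T) = 9 - g
V(I) = -18 + 12*I (V(I) = 6*((I - 3) + I) = 6*((-3 + I) + I) = 6*(-3 + 2*I) = -18 + 12*I)
n = -87 (n = (-18 + 12*(-7)) + (9 - 1*(-6)) = (-18 - 84) + (9 + 6) = -102 + 15 = -87)
S(W, R) = W + W²
1/(S(n, -68) + 5612) = 1/(-87*(1 - 87) + 5612) = 1/(-87*(-86) + 5612) = 1/(7482 + 5612) = 1/13094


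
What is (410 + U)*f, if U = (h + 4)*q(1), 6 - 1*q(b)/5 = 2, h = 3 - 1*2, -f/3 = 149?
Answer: -227970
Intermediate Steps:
f = -447 (f = -3*149 = -447)
h = 1 (h = 3 - 2 = 1)
q(b) = 20 (q(b) = 30 - 5*2 = 30 - 10 = 20)
U = 100 (U = (1 + 4)*20 = 5*20 = 100)
(410 + U)*f = (410 + 100)*(-447) = 510*(-447) = -227970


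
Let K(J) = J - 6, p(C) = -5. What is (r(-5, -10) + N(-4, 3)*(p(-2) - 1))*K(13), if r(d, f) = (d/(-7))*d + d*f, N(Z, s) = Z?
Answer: 493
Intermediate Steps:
r(d, f) = -d**2/7 + d*f (r(d, f) = (d*(-1/7))*d + d*f = (-d/7)*d + d*f = -d**2/7 + d*f)
K(J) = -6 + J
(r(-5, -10) + N(-4, 3)*(p(-2) - 1))*K(13) = ((1/7)*(-5)*(-1*(-5) + 7*(-10)) - 4*(-5 - 1))*(-6 + 13) = ((1/7)*(-5)*(5 - 70) - 4*(-6))*7 = ((1/7)*(-5)*(-65) + 24)*7 = (325/7 + 24)*7 = (493/7)*7 = 493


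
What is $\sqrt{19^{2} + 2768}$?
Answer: $\sqrt{3129} \approx 55.937$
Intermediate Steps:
$\sqrt{19^{2} + 2768} = \sqrt{361 + 2768} = \sqrt{3129}$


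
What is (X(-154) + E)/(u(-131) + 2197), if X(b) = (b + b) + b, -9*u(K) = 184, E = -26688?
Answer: -244350/19589 ≈ -12.474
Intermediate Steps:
u(K) = -184/9 (u(K) = -⅑*184 = -184/9)
X(b) = 3*b (X(b) = 2*b + b = 3*b)
(X(-154) + E)/(u(-131) + 2197) = (3*(-154) - 26688)/(-184/9 + 2197) = (-462 - 26688)/(19589/9) = -27150*9/19589 = -244350/19589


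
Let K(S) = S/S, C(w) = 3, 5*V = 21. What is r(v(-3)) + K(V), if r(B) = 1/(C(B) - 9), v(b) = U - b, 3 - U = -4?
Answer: ⅚ ≈ 0.83333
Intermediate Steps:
V = 21/5 (V = (⅕)*21 = 21/5 ≈ 4.2000)
U = 7 (U = 3 - 1*(-4) = 3 + 4 = 7)
K(S) = 1
v(b) = 7 - b
r(B) = -⅙ (r(B) = 1/(3 - 9) = 1/(-6) = -⅙)
r(v(-3)) + K(V) = -⅙ + 1 = ⅚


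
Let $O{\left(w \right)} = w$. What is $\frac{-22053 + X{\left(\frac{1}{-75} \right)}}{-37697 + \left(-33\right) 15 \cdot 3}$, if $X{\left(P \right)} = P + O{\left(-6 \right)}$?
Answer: $\frac{827213}{1469325} \approx 0.56299$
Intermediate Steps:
$X{\left(P \right)} = -6 + P$ ($X{\left(P \right)} = P - 6 = -6 + P$)
$\frac{-22053 + X{\left(\frac{1}{-75} \right)}}{-37697 + \left(-33\right) 15 \cdot 3} = \frac{-22053 - \left(6 - \frac{1}{-75}\right)}{-37697 + \left(-33\right) 15 \cdot 3} = \frac{-22053 - \frac{451}{75}}{-37697 - 1485} = - \frac{1654426}{75 \left(-39182\right)} = \left(- \frac{1654426}{75}\right) \left(- \frac{1}{39182}\right) = \frac{827213}{1469325}$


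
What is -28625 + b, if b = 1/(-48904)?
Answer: -1399877001/48904 ≈ -28625.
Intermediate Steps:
b = -1/48904 ≈ -2.0448e-5
-28625 + b = -28625 - 1/48904 = -1399877001/48904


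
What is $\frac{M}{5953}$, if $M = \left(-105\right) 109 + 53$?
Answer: $- \frac{11392}{5953} \approx -1.9137$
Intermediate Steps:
$M = -11392$ ($M = -11445 + 53 = -11392$)
$\frac{M}{5953} = - \frac{11392}{5953}$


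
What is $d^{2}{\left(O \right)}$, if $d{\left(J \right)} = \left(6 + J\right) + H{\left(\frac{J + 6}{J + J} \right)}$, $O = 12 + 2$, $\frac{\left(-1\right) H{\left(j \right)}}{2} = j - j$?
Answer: $400$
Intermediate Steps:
$H{\left(j \right)} = 0$ ($H{\left(j \right)} = - 2 \left(j - j\right) = \left(-2\right) 0 = 0$)
$O = 14$
$d{\left(J \right)} = 6 + J$ ($d{\left(J \right)} = \left(6 + J\right) + 0 = 6 + J$)
$d^{2}{\left(O \right)} = \left(6 + 14\right)^{2} = 20^{2} = 400$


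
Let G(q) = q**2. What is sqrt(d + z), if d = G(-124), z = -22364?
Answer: 2*I*sqrt(1747) ≈ 83.594*I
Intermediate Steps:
d = 15376 (d = (-124)**2 = 15376)
sqrt(d + z) = sqrt(15376 - 22364) = sqrt(-6988) = 2*I*sqrt(1747)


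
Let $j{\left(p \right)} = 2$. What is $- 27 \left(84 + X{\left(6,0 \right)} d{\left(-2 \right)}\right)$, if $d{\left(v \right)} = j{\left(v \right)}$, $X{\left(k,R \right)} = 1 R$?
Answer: $-2268$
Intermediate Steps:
$X{\left(k,R \right)} = R$
$d{\left(v \right)} = 2$
$- 27 \left(84 + X{\left(6,0 \right)} d{\left(-2 \right)}\right) = - 27 \left(84 + 0 \cdot 2\right) = - 27 \left(84 + 0\right) = \left(-27\right) 84 = -2268$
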